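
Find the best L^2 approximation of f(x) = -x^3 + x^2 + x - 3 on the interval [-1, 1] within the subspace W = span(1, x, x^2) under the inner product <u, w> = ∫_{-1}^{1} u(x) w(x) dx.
g(x) = x^2 + 2*x/5 - 3

The best approximation g ∈ W is the orthogonal projection of f onto W. Writing g = a_0 + a_1 x + a_2 x^2, the coefficients solve the normal equations G · a = b where
  G_{ij} = <φ_i, φ_j> and b_i = <f, φ_i>, with φ_0 = 1, φ_1 = x, φ_2 = x^2.
G =
  [2, 0, 2/3]
  [0, 2/3, 0]
  [2/3, 0, 2/5],
b = (-16/3, 4/15, -8/5).
Solving gives a_0 = -3, a_1 = 2/5, a_2 = 1, so
  g(x) = x^2 + 2*x/5 - 3.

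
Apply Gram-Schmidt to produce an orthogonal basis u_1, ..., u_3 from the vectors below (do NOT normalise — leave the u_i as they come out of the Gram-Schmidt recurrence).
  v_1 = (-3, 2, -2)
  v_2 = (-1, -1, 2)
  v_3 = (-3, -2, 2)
Orthogonal basis:
  u_1 = (-3, 2, -2)
  u_2 = (-26/17, -11/17, 28/17)
  u_3 = (-8/31, -32/31, -20/31)

Apply the Gram-Schmidt recurrence
  u_1 = v_1
  u_i = v_i − Σ_{j<i} ((v_i · u_j) / (u_j · u_j)) · u_j.

Step by step this gives:
  u_1 = (-3, 2, -2)
  u_2 = (-26/17, -11/17, 28/17)
  u_3 = (-8/31, -32/31, -20/31)

Orthogonality check:
  u_2 · u_1 = 0 (should be 0)
  u_3 · u_1 = 0 (should be 0)
  u_3 · u_2 = 0 (should be 0)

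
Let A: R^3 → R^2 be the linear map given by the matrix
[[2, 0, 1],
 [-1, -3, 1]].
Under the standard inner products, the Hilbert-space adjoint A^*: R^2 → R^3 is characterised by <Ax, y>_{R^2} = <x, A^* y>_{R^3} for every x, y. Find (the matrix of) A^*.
A^* = A^T =
[[2, -1],
 [0, -3],
 [1, 1]]

For real matrices with standard dot products, the defining identity <Ax, y> = <x, A^* y> gives (Ax)^T y = x^T (A^*) y, i.e. x^T A^T y = x^T (A^*) y. Since this holds for all x, y, we must have A^* = A^T. Therefore
A^* =
[[2, -1],
 [0, -3],
 [1, 1]].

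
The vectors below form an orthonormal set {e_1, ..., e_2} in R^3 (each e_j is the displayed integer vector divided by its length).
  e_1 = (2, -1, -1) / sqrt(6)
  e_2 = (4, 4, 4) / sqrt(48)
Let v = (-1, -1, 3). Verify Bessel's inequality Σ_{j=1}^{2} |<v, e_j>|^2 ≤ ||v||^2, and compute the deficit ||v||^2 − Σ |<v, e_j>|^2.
Σ |<v, e_j>|^2 = 3; ||v||^2 = 11; deficit = 8

Write each e_j = u_j / sqrt(<u_j, u_j>) where u_j is the displayed integer vector. Then <v, e_j> = <v, u_j> / sqrt(<u_j, u_j>), so |<v, e_j>|^2 = <v, u_j>^2 / <u_j, u_j>.
Coefficients: <v, e_1> = -4/sqrt(6), <v, e_2> = 4/sqrt(48).
Square and sum: Σ |<v, e_j>|^2 = 3.
Compute ||v||^2 = v·v = 11.
Deficit = 11 − 3 = 8 ≥ 0, confirming Bessel's inequality. (The deficit equals ||v − Σ <v,e_j> e_j||^2, the squared distance from v to span{e_j}.)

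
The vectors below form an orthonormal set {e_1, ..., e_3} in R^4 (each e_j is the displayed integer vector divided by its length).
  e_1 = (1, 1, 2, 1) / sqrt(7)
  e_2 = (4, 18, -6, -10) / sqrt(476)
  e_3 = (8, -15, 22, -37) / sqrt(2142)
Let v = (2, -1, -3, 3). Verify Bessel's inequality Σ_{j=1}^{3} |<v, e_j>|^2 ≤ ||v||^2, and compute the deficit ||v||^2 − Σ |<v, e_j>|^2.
Σ |<v, e_j>|^2 = 727/63; ||v||^2 = 23; deficit = 722/63

Write each e_j = u_j / sqrt(<u_j, u_j>) where u_j is the displayed integer vector. Then <v, e_j> = <v, u_j> / sqrt(<u_j, u_j>), so |<v, e_j>|^2 = <v, u_j>^2 / <u_j, u_j>.
Coefficients: <v, e_1> = -2/sqrt(7), <v, e_2> = -22/sqrt(476), <v, e_3> = -146/sqrt(2142).
Square and sum: Σ |<v, e_j>|^2 = 727/63.
Compute ||v||^2 = v·v = 23.
Deficit = 23 − 727/63 = 722/63 ≥ 0, confirming Bessel's inequality. (The deficit equals ||v − Σ <v,e_j> e_j||^2, the squared distance from v to span{e_j}.)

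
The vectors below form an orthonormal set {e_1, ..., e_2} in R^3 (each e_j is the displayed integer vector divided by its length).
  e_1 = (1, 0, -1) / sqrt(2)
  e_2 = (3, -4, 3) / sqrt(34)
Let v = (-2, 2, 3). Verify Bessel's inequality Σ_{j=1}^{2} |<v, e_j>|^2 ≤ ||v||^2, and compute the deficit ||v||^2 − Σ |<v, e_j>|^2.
Σ |<v, e_j>|^2 = 225/17; ||v||^2 = 17; deficit = 64/17

Write each e_j = u_j / sqrt(<u_j, u_j>) where u_j is the displayed integer vector. Then <v, e_j> = <v, u_j> / sqrt(<u_j, u_j>), so |<v, e_j>|^2 = <v, u_j>^2 / <u_j, u_j>.
Coefficients: <v, e_1> = -5/sqrt(2), <v, e_2> = -5/sqrt(34).
Square and sum: Σ |<v, e_j>|^2 = 225/17.
Compute ||v||^2 = v·v = 17.
Deficit = 17 − 225/17 = 64/17 ≥ 0, confirming Bessel's inequality. (The deficit equals ||v − Σ <v,e_j> e_j||^2, the squared distance from v to span{e_j}.)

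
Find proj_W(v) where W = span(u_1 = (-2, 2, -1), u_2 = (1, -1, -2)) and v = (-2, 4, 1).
proj_W(v) = (-3, 3, 1)

Set up U = [u_1 | ... | u_2] ∈ R^(3×2). The projector onto W = col(U) is P = U (U^T U)^(-1) U^T.
Compute U^T U =
  [9, -2]
  [-2, 6],
and U^T v = (11, -8).
Solve U^T U · c = U^T v for the coefficients: c = (1, -1). The projection is proj_W(v) = U c.
Check: (v - proj_W(v)) · u_1 = 0  (should be 0).
Check: (v - proj_W(v)) · u_2 = 0  (should be 0).
Result: proj_W(v) = (-3, 3, 1).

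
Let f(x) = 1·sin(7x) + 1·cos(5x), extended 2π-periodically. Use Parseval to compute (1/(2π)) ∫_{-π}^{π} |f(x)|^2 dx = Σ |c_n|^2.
Σ |c_n|^2 = 1

Expand |f|^2 and use orthogonality of {sin(nx), cos(mx)} on [-π, π]:
  ∫_{-π}^{π} sin(nx)^2 dx = π, ∫ cos(mx)^2 dx = π, and cross terms integrate to 0.
So ∫_{-π}^{π} f(x)^2 dx = 1^2 · π + 1^2 · π = (1 + 1)π.
Divide by 2π: (1 + 1)/2 = 1.
By Parseval, this equals Σ |c_n|^2.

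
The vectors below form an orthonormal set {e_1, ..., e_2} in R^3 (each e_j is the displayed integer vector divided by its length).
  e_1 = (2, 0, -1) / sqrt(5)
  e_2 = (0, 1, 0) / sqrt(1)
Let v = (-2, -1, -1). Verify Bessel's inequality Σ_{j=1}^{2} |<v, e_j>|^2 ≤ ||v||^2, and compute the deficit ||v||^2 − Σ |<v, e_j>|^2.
Σ |<v, e_j>|^2 = 14/5; ||v||^2 = 6; deficit = 16/5

Write each e_j = u_j / sqrt(<u_j, u_j>) where u_j is the displayed integer vector. Then <v, e_j> = <v, u_j> / sqrt(<u_j, u_j>), so |<v, e_j>|^2 = <v, u_j>^2 / <u_j, u_j>.
Coefficients: <v, e_1> = -3/sqrt(5), <v, e_2> = -1/sqrt(1).
Square and sum: Σ |<v, e_j>|^2 = 14/5.
Compute ||v||^2 = v·v = 6.
Deficit = 6 − 14/5 = 16/5 ≥ 0, confirming Bessel's inequality. (The deficit equals ||v − Σ <v,e_j> e_j||^2, the squared distance from v to span{e_j}.)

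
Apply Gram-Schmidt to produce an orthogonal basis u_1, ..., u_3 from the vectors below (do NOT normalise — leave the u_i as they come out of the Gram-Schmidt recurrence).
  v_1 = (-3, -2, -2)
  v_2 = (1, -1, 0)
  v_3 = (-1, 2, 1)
Orthogonal basis:
  u_1 = (-3, -2, -2)
  u_2 = (14/17, -19/17, -2/17)
  u_3 = (-2/11, -2/11, 5/11)

Apply the Gram-Schmidt recurrence
  u_1 = v_1
  u_i = v_i − Σ_{j<i} ((v_i · u_j) / (u_j · u_j)) · u_j.

Step by step this gives:
  u_1 = (-3, -2, -2)
  u_2 = (14/17, -19/17, -2/17)
  u_3 = (-2/11, -2/11, 5/11)

Orthogonality check:
  u_2 · u_1 = 0 (should be 0)
  u_3 · u_1 = 0 (should be 0)
  u_3 · u_2 = 0 (should be 0)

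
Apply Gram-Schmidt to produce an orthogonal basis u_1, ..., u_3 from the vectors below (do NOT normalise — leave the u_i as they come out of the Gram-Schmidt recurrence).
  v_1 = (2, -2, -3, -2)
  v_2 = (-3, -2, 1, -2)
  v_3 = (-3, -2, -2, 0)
Orthogonal basis:
  u_1 = (2, -2, -3, -2)
  u_2 = (-61/21, -44/21, 6/7, -44/21)
  u_3 = (-592/377, -118/377, -740/377, 636/377)

Apply the Gram-Schmidt recurrence
  u_1 = v_1
  u_i = v_i − Σ_{j<i} ((v_i · u_j) / (u_j · u_j)) · u_j.

Step by step this gives:
  u_1 = (2, -2, -3, -2)
  u_2 = (-61/21, -44/21, 6/7, -44/21)
  u_3 = (-592/377, -118/377, -740/377, 636/377)

Orthogonality check:
  u_2 · u_1 = 0 (should be 0)
  u_3 · u_1 = 0 (should be 0)
  u_3 · u_2 = 0 (should be 0)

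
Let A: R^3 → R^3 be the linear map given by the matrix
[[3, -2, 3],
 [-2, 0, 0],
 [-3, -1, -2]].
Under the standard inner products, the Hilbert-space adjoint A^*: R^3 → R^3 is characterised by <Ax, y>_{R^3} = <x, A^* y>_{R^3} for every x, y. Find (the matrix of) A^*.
A^* = A^T =
[[3, -2, -3],
 [-2, 0, -1],
 [3, 0, -2]]

For real matrices with standard dot products, the defining identity <Ax, y> = <x, A^* y> gives (Ax)^T y = x^T (A^*) y, i.e. x^T A^T y = x^T (A^*) y. Since this holds for all x, y, we must have A^* = A^T. Therefore
A^* =
[[3, -2, -3],
 [-2, 0, -1],
 [3, 0, -2]].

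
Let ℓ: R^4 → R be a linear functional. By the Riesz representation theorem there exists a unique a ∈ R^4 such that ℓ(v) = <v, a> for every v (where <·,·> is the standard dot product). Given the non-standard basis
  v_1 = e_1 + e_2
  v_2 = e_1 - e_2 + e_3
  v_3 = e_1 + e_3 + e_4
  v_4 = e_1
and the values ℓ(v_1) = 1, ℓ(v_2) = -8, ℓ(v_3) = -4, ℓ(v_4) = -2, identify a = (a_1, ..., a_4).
a = (-2, 3, -3, 1)

Write a = (a_1, ..., a_4) in the standard basis. For each basis vector v_i, ℓ(v_i) = <v_i, a> is a linear equation in the a_j's. Collect the n equations into a matrix system V a = ℓ, where row i of V is v_i (expressed in the standard basis). Since V is invertible (lower-triangular with 1s on the diagonal, up to permutation), solve by back-substitution:
  V =
[[1, 1, 0, 0],
 [1, -1, 1, 0],
 [1, 0, 1, 1],
 [1, 0, 0, 0]]
  V a = (1, -8, -4, -2)
Solving gives a = (-2, 3, -3, 1).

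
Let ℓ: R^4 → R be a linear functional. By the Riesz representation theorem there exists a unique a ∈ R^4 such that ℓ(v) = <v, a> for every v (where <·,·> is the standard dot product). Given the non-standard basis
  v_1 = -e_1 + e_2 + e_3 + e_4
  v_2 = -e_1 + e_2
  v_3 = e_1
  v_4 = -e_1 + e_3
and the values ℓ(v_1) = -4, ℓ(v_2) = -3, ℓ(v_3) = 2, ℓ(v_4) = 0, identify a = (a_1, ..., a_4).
a = (2, -1, 2, -3)

Write a = (a_1, ..., a_4) in the standard basis. For each basis vector v_i, ℓ(v_i) = <v_i, a> is a linear equation in the a_j's. Collect the n equations into a matrix system V a = ℓ, where row i of V is v_i (expressed in the standard basis). Since V is invertible (lower-triangular with 1s on the diagonal, up to permutation), solve by back-substitution:
  V =
[[-1, 1, 1, 1],
 [-1, 1, 0, 0],
 [1, 0, 0, 0],
 [-1, 0, 1, 0]]
  V a = (-4, -3, 2, 0)
Solving gives a = (2, -1, 2, -3).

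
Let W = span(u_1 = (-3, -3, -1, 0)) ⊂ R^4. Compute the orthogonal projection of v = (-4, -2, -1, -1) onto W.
proj_W(v) = (-3, -3, -1, 0)

Set up U = [u_1 | ... | u_1] ∈ R^(4×1). The projector onto W = col(U) is P = U (U^T U)^(-1) U^T.
Compute U^T U =
  [19],
and U^T v = (19).
Solve U^T U · c = U^T v for the coefficients: c = (1). The projection is proj_W(v) = U c.
Check: (v - proj_W(v)) · u_1 = 0  (should be 0).
Result: proj_W(v) = (-3, -3, -1, 0).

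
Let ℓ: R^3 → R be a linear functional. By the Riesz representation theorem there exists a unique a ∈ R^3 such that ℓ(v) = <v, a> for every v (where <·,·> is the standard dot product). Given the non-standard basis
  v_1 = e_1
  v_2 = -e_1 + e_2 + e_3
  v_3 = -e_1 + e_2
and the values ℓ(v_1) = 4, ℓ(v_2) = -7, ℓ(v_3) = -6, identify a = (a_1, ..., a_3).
a = (4, -2, -1)

Write a = (a_1, ..., a_3) in the standard basis. For each basis vector v_i, ℓ(v_i) = <v_i, a> is a linear equation in the a_j's. Collect the n equations into a matrix system V a = ℓ, where row i of V is v_i (expressed in the standard basis). Since V is invertible (lower-triangular with 1s on the diagonal, up to permutation), solve by back-substitution:
  V =
[[1, 0, 0],
 [-1, 1, 1],
 [-1, 1, 0]]
  V a = (4, -7, -6)
Solving gives a = (4, -2, -1).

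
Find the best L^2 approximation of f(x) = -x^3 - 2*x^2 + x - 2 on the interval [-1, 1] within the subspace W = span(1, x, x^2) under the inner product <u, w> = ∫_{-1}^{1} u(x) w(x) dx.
g(x) = -2*x^2 + 2*x/5 - 2

The best approximation g ∈ W is the orthogonal projection of f onto W. Writing g = a_0 + a_1 x + a_2 x^2, the coefficients solve the normal equations G · a = b where
  G_{ij} = <φ_i, φ_j> and b_i = <f, φ_i>, with φ_0 = 1, φ_1 = x, φ_2 = x^2.
G =
  [2, 0, 2/3]
  [0, 2/3, 0]
  [2/3, 0, 2/5],
b = (-16/3, 4/15, -32/15).
Solving gives a_0 = -2, a_1 = 2/5, a_2 = -2, so
  g(x) = -2*x^2 + 2*x/5 - 2.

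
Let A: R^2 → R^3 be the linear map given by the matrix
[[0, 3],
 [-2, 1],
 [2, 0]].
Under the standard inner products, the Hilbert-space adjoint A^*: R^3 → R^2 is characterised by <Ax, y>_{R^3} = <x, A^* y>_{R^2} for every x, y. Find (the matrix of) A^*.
A^* = A^T =
[[0, -2, 2],
 [3, 1, 0]]

For real matrices with standard dot products, the defining identity <Ax, y> = <x, A^* y> gives (Ax)^T y = x^T (A^*) y, i.e. x^T A^T y = x^T (A^*) y. Since this holds for all x, y, we must have A^* = A^T. Therefore
A^* =
[[0, -2, 2],
 [3, 1, 0]].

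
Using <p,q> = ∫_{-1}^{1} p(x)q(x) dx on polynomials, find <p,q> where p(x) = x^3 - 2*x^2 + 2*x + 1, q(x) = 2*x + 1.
<p,q> = 62/15

Expand the product: p(x)·q(x) = 2*x^4 - 3*x^3 + 2*x^2 + 4*x + 1.
∫_{-1}^{1} of each monomial x^k gives [2/(k+1) if k even, 0 if k odd]. Integrating term-by-term (or equivalently evaluating the antiderivative F(x) = 2*x^5/5 - 3*x^4/4 + 2*x^3/3 + 2*x^2 + x at the endpoints):
  F(1) − F(−1) = 199/60 − (-49/60) = 62/15.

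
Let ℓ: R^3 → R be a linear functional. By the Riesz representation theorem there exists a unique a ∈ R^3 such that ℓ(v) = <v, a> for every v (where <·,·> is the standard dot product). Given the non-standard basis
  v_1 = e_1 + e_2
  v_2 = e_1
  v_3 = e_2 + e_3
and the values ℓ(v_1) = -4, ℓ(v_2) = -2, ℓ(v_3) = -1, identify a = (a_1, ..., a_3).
a = (-2, -2, 1)

Write a = (a_1, ..., a_3) in the standard basis. For each basis vector v_i, ℓ(v_i) = <v_i, a> is a linear equation in the a_j's. Collect the n equations into a matrix system V a = ℓ, where row i of V is v_i (expressed in the standard basis). Since V is invertible (lower-triangular with 1s on the diagonal, up to permutation), solve by back-substitution:
  V =
[[1, 1, 0],
 [1, 0, 0],
 [0, 1, 1]]
  V a = (-4, -2, -1)
Solving gives a = (-2, -2, 1).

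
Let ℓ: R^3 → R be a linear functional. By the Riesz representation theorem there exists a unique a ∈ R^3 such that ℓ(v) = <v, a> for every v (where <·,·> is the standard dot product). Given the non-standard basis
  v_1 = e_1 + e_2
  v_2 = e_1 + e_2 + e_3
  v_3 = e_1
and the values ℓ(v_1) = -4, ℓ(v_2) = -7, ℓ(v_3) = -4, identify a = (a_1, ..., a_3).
a = (-4, 0, -3)

Write a = (a_1, ..., a_3) in the standard basis. For each basis vector v_i, ℓ(v_i) = <v_i, a> is a linear equation in the a_j's. Collect the n equations into a matrix system V a = ℓ, where row i of V is v_i (expressed in the standard basis). Since V is invertible (lower-triangular with 1s on the diagonal, up to permutation), solve by back-substitution:
  V =
[[1, 1, 0],
 [1, 1, 1],
 [1, 0, 0]]
  V a = (-4, -7, -4)
Solving gives a = (-4, 0, -3).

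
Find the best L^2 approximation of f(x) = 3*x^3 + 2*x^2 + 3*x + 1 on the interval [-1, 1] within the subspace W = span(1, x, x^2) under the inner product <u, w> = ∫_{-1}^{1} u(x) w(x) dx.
g(x) = 2*x^2 + 24*x/5 + 1

The best approximation g ∈ W is the orthogonal projection of f onto W. Writing g = a_0 + a_1 x + a_2 x^2, the coefficients solve the normal equations G · a = b where
  G_{ij} = <φ_i, φ_j> and b_i = <f, φ_i>, with φ_0 = 1, φ_1 = x, φ_2 = x^2.
G =
  [2, 0, 2/3]
  [0, 2/3, 0]
  [2/3, 0, 2/5],
b = (10/3, 16/5, 22/15).
Solving gives a_0 = 1, a_1 = 24/5, a_2 = 2, so
  g(x) = 2*x^2 + 24*x/5 + 1.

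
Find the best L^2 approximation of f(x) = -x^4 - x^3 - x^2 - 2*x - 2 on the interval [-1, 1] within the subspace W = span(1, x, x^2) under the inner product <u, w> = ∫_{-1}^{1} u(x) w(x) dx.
g(x) = -13*x^2/7 - 13*x/5 - 67/35

The best approximation g ∈ W is the orthogonal projection of f onto W. Writing g = a_0 + a_1 x + a_2 x^2, the coefficients solve the normal equations G · a = b where
  G_{ij} = <φ_i, φ_j> and b_i = <f, φ_i>, with φ_0 = 1, φ_1 = x, φ_2 = x^2.
G =
  [2, 0, 2/3]
  [0, 2/3, 0]
  [2/3, 0, 2/5],
b = (-76/15, -26/15, -212/105).
Solving gives a_0 = -67/35, a_1 = -13/5, a_2 = -13/7, so
  g(x) = -13*x^2/7 - 13*x/5 - 67/35.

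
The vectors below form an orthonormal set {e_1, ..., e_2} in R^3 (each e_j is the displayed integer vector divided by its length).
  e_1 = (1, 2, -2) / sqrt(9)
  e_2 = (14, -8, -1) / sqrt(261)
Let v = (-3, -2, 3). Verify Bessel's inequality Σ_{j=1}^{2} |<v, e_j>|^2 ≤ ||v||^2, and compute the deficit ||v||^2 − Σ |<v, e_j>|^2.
Σ |<v, e_j>|^2 = 22; ||v||^2 = 22; deficit = 0

Write each e_j = u_j / sqrt(<u_j, u_j>) where u_j is the displayed integer vector. Then <v, e_j> = <v, u_j> / sqrt(<u_j, u_j>), so |<v, e_j>|^2 = <v, u_j>^2 / <u_j, u_j>.
Coefficients: <v, e_1> = -13/sqrt(9), <v, e_2> = -29/sqrt(261).
Square and sum: Σ |<v, e_j>|^2 = 22.
Compute ||v||^2 = v·v = 22.
Deficit = 22 − 22 = 0 ≥ 0, confirming Bessel's inequality. (The deficit equals ||v − Σ <v,e_j> e_j||^2, the squared distance from v to span{e_j}.)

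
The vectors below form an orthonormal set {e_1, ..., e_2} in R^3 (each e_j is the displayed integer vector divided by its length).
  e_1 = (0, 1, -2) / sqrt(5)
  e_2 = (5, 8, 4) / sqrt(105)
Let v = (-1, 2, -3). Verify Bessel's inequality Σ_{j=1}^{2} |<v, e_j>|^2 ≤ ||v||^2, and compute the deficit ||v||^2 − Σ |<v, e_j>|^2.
Σ |<v, e_j>|^2 = 269/21; ||v||^2 = 14; deficit = 25/21

Write each e_j = u_j / sqrt(<u_j, u_j>) where u_j is the displayed integer vector. Then <v, e_j> = <v, u_j> / sqrt(<u_j, u_j>), so |<v, e_j>|^2 = <v, u_j>^2 / <u_j, u_j>.
Coefficients: <v, e_1> = 8/sqrt(5), <v, e_2> = -1/sqrt(105).
Square and sum: Σ |<v, e_j>|^2 = 269/21.
Compute ||v||^2 = v·v = 14.
Deficit = 14 − 269/21 = 25/21 ≥ 0, confirming Bessel's inequality. (The deficit equals ||v − Σ <v,e_j> e_j||^2, the squared distance from v to span{e_j}.)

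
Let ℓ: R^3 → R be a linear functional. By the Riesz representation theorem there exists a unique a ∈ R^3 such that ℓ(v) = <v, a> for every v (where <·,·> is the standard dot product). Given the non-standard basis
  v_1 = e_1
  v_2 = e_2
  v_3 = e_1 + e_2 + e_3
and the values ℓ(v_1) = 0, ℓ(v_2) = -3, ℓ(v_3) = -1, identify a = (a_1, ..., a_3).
a = (0, -3, 2)

Write a = (a_1, ..., a_3) in the standard basis. For each basis vector v_i, ℓ(v_i) = <v_i, a> is a linear equation in the a_j's. Collect the n equations into a matrix system V a = ℓ, where row i of V is v_i (expressed in the standard basis). Since V is invertible (lower-triangular with 1s on the diagonal, up to permutation), solve by back-substitution:
  V =
[[1, 0, 0],
 [0, 1, 0],
 [1, 1, 1]]
  V a = (0, -3, -1)
Solving gives a = (0, -3, 2).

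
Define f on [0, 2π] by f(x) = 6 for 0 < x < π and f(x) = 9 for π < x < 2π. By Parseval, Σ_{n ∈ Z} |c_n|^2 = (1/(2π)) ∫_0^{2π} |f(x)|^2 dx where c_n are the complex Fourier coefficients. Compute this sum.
Σ |c_n|^2 = 117/2

Parseval equates the L^2 energy of f (normalised by 1/(2π)) with the ℓ^2 sum of its Fourier coefficients: (1/(2π)) ∫_0^{2π} |f|^2 = Σ |c_n|^2.
Compute the left side: (1/(2π)) [∫_0^π 6^2 dx + ∫_π^{2π} 9^2 dx] = (1/(2π)) · (36π + 81π) = (36 + 81)/2 = 117/2.
So Σ_{n ∈ Z} |c_n|^2 = 117/2.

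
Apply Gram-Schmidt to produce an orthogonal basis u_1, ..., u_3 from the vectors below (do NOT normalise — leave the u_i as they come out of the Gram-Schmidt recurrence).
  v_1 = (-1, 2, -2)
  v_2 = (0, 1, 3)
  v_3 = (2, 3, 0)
Orthogonal basis:
  u_1 = (-1, 2, -2)
  u_2 = (-4/9, 17/9, 19/9)
  u_3 = (100/37, 75/74, -25/74)

Apply the Gram-Schmidt recurrence
  u_1 = v_1
  u_i = v_i − Σ_{j<i} ((v_i · u_j) / (u_j · u_j)) · u_j.

Step by step this gives:
  u_1 = (-1, 2, -2)
  u_2 = (-4/9, 17/9, 19/9)
  u_3 = (100/37, 75/74, -25/74)

Orthogonality check:
  u_2 · u_1 = 0 (should be 0)
  u_3 · u_1 = 0 (should be 0)
  u_3 · u_2 = 0 (should be 0)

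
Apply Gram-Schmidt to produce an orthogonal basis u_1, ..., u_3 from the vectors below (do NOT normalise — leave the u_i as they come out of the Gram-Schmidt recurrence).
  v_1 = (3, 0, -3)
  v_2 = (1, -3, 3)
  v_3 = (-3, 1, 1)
Orthogonal basis:
  u_1 = (3, 0, -3)
  u_2 = (2, -3, 2)
  u_3 = (-3/17, -4/17, -3/17)

Apply the Gram-Schmidt recurrence
  u_1 = v_1
  u_i = v_i − Σ_{j<i} ((v_i · u_j) / (u_j · u_j)) · u_j.

Step by step this gives:
  u_1 = (3, 0, -3)
  u_2 = (2, -3, 2)
  u_3 = (-3/17, -4/17, -3/17)

Orthogonality check:
  u_2 · u_1 = 0 (should be 0)
  u_3 · u_1 = 0 (should be 0)
  u_3 · u_2 = 0 (should be 0)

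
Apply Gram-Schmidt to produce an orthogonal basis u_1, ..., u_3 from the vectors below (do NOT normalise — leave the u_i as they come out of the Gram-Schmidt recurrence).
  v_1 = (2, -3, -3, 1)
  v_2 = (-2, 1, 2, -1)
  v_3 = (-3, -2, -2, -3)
Orthogonal basis:
  u_1 = (2, -3, -3, 1)
  u_2 = (-18/23, -19/23, 4/23, -9/23)
  u_3 = (-12/17, 37/34, -37/17, -63/34)

Apply the Gram-Schmidt recurrence
  u_1 = v_1
  u_i = v_i − Σ_{j<i} ((v_i · u_j) / (u_j · u_j)) · u_j.

Step by step this gives:
  u_1 = (2, -3, -3, 1)
  u_2 = (-18/23, -19/23, 4/23, -9/23)
  u_3 = (-12/17, 37/34, -37/17, -63/34)

Orthogonality check:
  u_2 · u_1 = 0 (should be 0)
  u_3 · u_1 = 0 (should be 0)
  u_3 · u_2 = 0 (should be 0)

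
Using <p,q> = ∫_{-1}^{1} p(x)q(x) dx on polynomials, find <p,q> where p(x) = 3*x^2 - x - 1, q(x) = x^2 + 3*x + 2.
<p,q> = -22/15

Expand the product: p(x)·q(x) = 3*x^4 + 8*x^3 + 2*x^2 - 5*x - 2.
∫_{-1}^{1} of each monomial x^k gives [2/(k+1) if k even, 0 if k odd]. Integrating term-by-term (or equivalently evaluating the antiderivative F(x) = 3*x^5/5 + 2*x^4 + 2*x^3/3 - 5*x^2/2 - 2*x at the endpoints):
  F(1) − F(−1) = -37/30 − (7/30) = -22/15.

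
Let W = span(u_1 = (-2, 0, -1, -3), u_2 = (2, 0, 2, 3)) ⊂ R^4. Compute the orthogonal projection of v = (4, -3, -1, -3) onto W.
proj_W(v) = (-2/13, 0, -1, -3/13)

Set up U = [u_1 | ... | u_2] ∈ R^(4×2). The projector onto W = col(U) is P = U (U^T U)^(-1) U^T.
Compute U^T U =
  [14, -15]
  [-15, 17],
and U^T v = (2, -3).
Solve U^T U · c = U^T v for the coefficients: c = (-11/13, -12/13). The projection is proj_W(v) = U c.
Check: (v - proj_W(v)) · u_1 = 0  (should be 0).
Check: (v - proj_W(v)) · u_2 = 0  (should be 0).
Result: proj_W(v) = (-2/13, 0, -1, -3/13).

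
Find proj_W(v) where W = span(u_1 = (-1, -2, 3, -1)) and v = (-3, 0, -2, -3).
proj_W(v) = (0, 0, 0, 0)

Set up U = [u_1 | ... | u_1] ∈ R^(4×1). The projector onto W = col(U) is P = U (U^T U)^(-1) U^T.
Compute U^T U =
  [15],
and U^T v = (0).
Solve U^T U · c = U^T v for the coefficients: c = (0). The projection is proj_W(v) = U c.
Check: (v - proj_W(v)) · u_1 = 0  (should be 0).
Result: proj_W(v) = (0, 0, 0, 0).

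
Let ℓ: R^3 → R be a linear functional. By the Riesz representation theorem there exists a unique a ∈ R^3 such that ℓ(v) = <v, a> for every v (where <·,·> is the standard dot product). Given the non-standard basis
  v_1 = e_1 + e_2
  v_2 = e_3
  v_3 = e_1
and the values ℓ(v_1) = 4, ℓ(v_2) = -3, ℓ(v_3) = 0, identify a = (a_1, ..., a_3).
a = (0, 4, -3)

Write a = (a_1, ..., a_3) in the standard basis. For each basis vector v_i, ℓ(v_i) = <v_i, a> is a linear equation in the a_j's. Collect the n equations into a matrix system V a = ℓ, where row i of V is v_i (expressed in the standard basis). Since V is invertible (lower-triangular with 1s on the diagonal, up to permutation), solve by back-substitution:
  V =
[[1, 1, 0],
 [0, 0, 1],
 [1, 0, 0]]
  V a = (4, -3, 0)
Solving gives a = (0, 4, -3).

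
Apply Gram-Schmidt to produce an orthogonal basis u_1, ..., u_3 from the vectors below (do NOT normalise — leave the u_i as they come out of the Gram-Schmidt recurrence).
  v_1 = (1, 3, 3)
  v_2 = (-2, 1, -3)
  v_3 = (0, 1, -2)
Orthogonal basis:
  u_1 = (1, 3, 3)
  u_2 = (-30/19, 43/19, -33/19)
  u_3 = (102/101, 51/202, -119/202)

Apply the Gram-Schmidt recurrence
  u_1 = v_1
  u_i = v_i − Σ_{j<i} ((v_i · u_j) / (u_j · u_j)) · u_j.

Step by step this gives:
  u_1 = (1, 3, 3)
  u_2 = (-30/19, 43/19, -33/19)
  u_3 = (102/101, 51/202, -119/202)

Orthogonality check:
  u_2 · u_1 = 0 (should be 0)
  u_3 · u_1 = 0 (should be 0)
  u_3 · u_2 = 0 (should be 0)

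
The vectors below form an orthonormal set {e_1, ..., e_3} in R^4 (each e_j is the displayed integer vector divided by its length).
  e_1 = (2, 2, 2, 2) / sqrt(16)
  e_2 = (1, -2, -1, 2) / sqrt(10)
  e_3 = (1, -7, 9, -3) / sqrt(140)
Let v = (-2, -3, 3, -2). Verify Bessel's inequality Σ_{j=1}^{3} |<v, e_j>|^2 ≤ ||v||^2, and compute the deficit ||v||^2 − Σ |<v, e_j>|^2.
Σ |<v, e_j>|^2 = 339/14; ||v||^2 = 26; deficit = 25/14

Write each e_j = u_j / sqrt(<u_j, u_j>) where u_j is the displayed integer vector. Then <v, e_j> = <v, u_j> / sqrt(<u_j, u_j>), so |<v, e_j>|^2 = <v, u_j>^2 / <u_j, u_j>.
Coefficients: <v, e_1> = -8/sqrt(16), <v, e_2> = -3/sqrt(10), <v, e_3> = 52/sqrt(140).
Square and sum: Σ |<v, e_j>|^2 = 339/14.
Compute ||v||^2 = v·v = 26.
Deficit = 26 − 339/14 = 25/14 ≥ 0, confirming Bessel's inequality. (The deficit equals ||v − Σ <v,e_j> e_j||^2, the squared distance from v to span{e_j}.)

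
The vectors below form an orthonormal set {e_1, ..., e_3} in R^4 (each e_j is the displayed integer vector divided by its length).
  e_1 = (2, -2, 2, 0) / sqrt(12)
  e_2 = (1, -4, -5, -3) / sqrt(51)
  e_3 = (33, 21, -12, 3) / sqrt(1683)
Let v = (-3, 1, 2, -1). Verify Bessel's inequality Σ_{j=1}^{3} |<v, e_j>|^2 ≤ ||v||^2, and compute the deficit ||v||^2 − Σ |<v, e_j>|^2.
Σ |<v, e_j>|^2 = 129/11; ||v||^2 = 15; deficit = 36/11

Write each e_j = u_j / sqrt(<u_j, u_j>) where u_j is the displayed integer vector. Then <v, e_j> = <v, u_j> / sqrt(<u_j, u_j>), so |<v, e_j>|^2 = <v, u_j>^2 / <u_j, u_j>.
Coefficients: <v, e_1> = -4/sqrt(12), <v, e_2> = -14/sqrt(51), <v, e_3> = -105/sqrt(1683).
Square and sum: Σ |<v, e_j>|^2 = 129/11.
Compute ||v||^2 = v·v = 15.
Deficit = 15 − 129/11 = 36/11 ≥ 0, confirming Bessel's inequality. (The deficit equals ||v − Σ <v,e_j> e_j||^2, the squared distance from v to span{e_j}.)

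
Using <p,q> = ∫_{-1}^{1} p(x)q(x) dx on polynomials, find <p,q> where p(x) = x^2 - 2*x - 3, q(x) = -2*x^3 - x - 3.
<p,q> = 284/15

Expand the product: p(x)·q(x) = -2*x^5 + 4*x^4 + 5*x^3 - x^2 + 9*x + 9.
∫_{-1}^{1} of each monomial x^k gives [2/(k+1) if k even, 0 if k odd]. Integrating term-by-term (or equivalently evaluating the antiderivative F(x) = -x^6/3 + 4*x^5/5 + 5*x^4/4 - x^3/3 + 9*x^2/2 + 9*x at the endpoints):
  F(1) − F(−1) = 893/60 − (-81/20) = 284/15.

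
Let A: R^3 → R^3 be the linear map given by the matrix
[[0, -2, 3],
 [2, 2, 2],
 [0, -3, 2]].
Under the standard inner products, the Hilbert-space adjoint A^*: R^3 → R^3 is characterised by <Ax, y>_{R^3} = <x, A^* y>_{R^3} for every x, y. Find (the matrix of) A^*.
A^* = A^T =
[[0, 2, 0],
 [-2, 2, -3],
 [3, 2, 2]]

For real matrices with standard dot products, the defining identity <Ax, y> = <x, A^* y> gives (Ax)^T y = x^T (A^*) y, i.e. x^T A^T y = x^T (A^*) y. Since this holds for all x, y, we must have A^* = A^T. Therefore
A^* =
[[0, 2, 0],
 [-2, 2, -3],
 [3, 2, 2]].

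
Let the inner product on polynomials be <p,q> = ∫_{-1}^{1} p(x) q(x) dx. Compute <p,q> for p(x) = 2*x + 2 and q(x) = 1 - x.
<p,q> = 8/3

Expand the product: p(x)·q(x) = 2 - 2*x^2.
∫_{-1}^{1} of each monomial x^k gives [2/(k+1) if k even, 0 if k odd]. Integrating term-by-term (or equivalently evaluating the antiderivative F(x) = -2*x^3/3 + 2*x at the endpoints):
  F(1) − F(−1) = 4/3 − (-4/3) = 8/3.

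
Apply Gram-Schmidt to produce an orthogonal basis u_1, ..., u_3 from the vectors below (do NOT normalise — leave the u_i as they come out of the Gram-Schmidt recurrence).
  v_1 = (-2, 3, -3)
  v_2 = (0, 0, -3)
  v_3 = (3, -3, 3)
Orthogonal basis:
  u_1 = (-2, 3, -3)
  u_2 = (9/11, -27/22, -39/22)
  u_3 = (9/13, 6/13, 0)

Apply the Gram-Schmidt recurrence
  u_1 = v_1
  u_i = v_i − Σ_{j<i} ((v_i · u_j) / (u_j · u_j)) · u_j.

Step by step this gives:
  u_1 = (-2, 3, -3)
  u_2 = (9/11, -27/22, -39/22)
  u_3 = (9/13, 6/13, 0)

Orthogonality check:
  u_2 · u_1 = 0 (should be 0)
  u_3 · u_1 = 0 (should be 0)
  u_3 · u_2 = 0 (should be 0)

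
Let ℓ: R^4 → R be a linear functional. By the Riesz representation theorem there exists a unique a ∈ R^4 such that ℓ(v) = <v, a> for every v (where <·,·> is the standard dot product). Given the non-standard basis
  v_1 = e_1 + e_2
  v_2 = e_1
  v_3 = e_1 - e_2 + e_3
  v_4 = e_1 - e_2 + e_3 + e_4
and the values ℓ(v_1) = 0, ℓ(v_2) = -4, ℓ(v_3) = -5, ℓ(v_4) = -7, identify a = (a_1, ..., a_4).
a = (-4, 4, 3, -2)

Write a = (a_1, ..., a_4) in the standard basis. For each basis vector v_i, ℓ(v_i) = <v_i, a> is a linear equation in the a_j's. Collect the n equations into a matrix system V a = ℓ, where row i of V is v_i (expressed in the standard basis). Since V is invertible (lower-triangular with 1s on the diagonal, up to permutation), solve by back-substitution:
  V =
[[1, 1, 0, 0],
 [1, 0, 0, 0],
 [1, -1, 1, 0],
 [1, -1, 1, 1]]
  V a = (0, -4, -5, -7)
Solving gives a = (-4, 4, 3, -2).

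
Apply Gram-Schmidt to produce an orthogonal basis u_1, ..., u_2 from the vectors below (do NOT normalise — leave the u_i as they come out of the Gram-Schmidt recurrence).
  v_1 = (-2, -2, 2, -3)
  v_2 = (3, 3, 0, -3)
Orthogonal basis:
  u_1 = (-2, -2, 2, -3)
  u_2 = (19/7, 19/7, 2/7, -24/7)

Apply the Gram-Schmidt recurrence
  u_1 = v_1
  u_i = v_i − Σ_{j<i} ((v_i · u_j) / (u_j · u_j)) · u_j.

Step by step this gives:
  u_1 = (-2, -2, 2, -3)
  u_2 = (19/7, 19/7, 2/7, -24/7)

Orthogonality check:
  u_2 · u_1 = 0 (should be 0)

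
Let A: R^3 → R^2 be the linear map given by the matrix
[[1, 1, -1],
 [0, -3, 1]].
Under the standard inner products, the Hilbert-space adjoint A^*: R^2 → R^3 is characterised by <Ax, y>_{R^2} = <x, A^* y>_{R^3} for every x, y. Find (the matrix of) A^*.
A^* = A^T =
[[1, 0],
 [1, -3],
 [-1, 1]]

For real matrices with standard dot products, the defining identity <Ax, y> = <x, A^* y> gives (Ax)^T y = x^T (A^*) y, i.e. x^T A^T y = x^T (A^*) y. Since this holds for all x, y, we must have A^* = A^T. Therefore
A^* =
[[1, 0],
 [1, -3],
 [-1, 1]].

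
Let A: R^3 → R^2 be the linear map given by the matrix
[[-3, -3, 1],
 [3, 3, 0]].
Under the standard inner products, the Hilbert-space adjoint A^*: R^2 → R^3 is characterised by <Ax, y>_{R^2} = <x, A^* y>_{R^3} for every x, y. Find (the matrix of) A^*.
A^* = A^T =
[[-3, 3],
 [-3, 3],
 [1, 0]]

For real matrices with standard dot products, the defining identity <Ax, y> = <x, A^* y> gives (Ax)^T y = x^T (A^*) y, i.e. x^T A^T y = x^T (A^*) y. Since this holds for all x, y, we must have A^* = A^T. Therefore
A^* =
[[-3, 3],
 [-3, 3],
 [1, 0]].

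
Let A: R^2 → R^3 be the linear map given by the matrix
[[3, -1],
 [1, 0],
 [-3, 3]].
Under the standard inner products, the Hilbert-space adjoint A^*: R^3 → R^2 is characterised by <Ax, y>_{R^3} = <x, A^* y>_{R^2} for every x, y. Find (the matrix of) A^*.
A^* = A^T =
[[3, 1, -3],
 [-1, 0, 3]]

For real matrices with standard dot products, the defining identity <Ax, y> = <x, A^* y> gives (Ax)^T y = x^T (A^*) y, i.e. x^T A^T y = x^T (A^*) y. Since this holds for all x, y, we must have A^* = A^T. Therefore
A^* =
[[3, 1, -3],
 [-1, 0, 3]].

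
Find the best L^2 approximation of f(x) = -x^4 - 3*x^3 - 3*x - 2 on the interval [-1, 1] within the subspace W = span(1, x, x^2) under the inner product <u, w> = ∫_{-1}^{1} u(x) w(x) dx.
g(x) = -6*x^2/7 - 24*x/5 - 67/35

The best approximation g ∈ W is the orthogonal projection of f onto W. Writing g = a_0 + a_1 x + a_2 x^2, the coefficients solve the normal equations G · a = b where
  G_{ij} = <φ_i, φ_j> and b_i = <f, φ_i>, with φ_0 = 1, φ_1 = x, φ_2 = x^2.
G =
  [2, 0, 2/3]
  [0, 2/3, 0]
  [2/3, 0, 2/5],
b = (-22/5, -16/5, -34/21).
Solving gives a_0 = -67/35, a_1 = -24/5, a_2 = -6/7, so
  g(x) = -6*x^2/7 - 24*x/5 - 67/35.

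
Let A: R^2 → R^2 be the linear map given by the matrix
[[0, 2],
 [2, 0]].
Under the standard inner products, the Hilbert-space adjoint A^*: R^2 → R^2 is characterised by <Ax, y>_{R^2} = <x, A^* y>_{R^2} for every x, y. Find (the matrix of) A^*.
A^* = A^T =
[[0, 2],
 [2, 0]]

For real matrices with standard dot products, the defining identity <Ax, y> = <x, A^* y> gives (Ax)^T y = x^T (A^*) y, i.e. x^T A^T y = x^T (A^*) y. Since this holds for all x, y, we must have A^* = A^T. Therefore
A^* =
[[0, 2],
 [2, 0]].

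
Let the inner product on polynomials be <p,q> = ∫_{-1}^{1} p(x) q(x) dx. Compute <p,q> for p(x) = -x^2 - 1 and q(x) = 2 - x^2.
<p,q> = -64/15

Expand the product: p(x)·q(x) = x^4 - x^2 - 2.
∫_{-1}^{1} of each monomial x^k gives [2/(k+1) if k even, 0 if k odd]. Integrating term-by-term (or equivalently evaluating the antiderivative F(x) = x^5/5 - x^3/3 - 2*x at the endpoints):
  F(1) − F(−1) = -32/15 − (32/15) = -64/15.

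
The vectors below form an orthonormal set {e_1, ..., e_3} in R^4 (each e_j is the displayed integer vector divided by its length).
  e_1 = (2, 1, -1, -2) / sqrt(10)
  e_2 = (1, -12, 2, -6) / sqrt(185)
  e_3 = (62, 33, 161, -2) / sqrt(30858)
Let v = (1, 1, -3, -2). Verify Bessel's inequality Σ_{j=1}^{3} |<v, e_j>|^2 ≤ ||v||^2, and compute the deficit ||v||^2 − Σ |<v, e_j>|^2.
Σ |<v, e_j>|^2 = 2073/139; ||v||^2 = 15; deficit = 12/139

Write each e_j = u_j / sqrt(<u_j, u_j>) where u_j is the displayed integer vector. Then <v, e_j> = <v, u_j> / sqrt(<u_j, u_j>), so |<v, e_j>|^2 = <v, u_j>^2 / <u_j, u_j>.
Coefficients: <v, e_1> = 10/sqrt(10), <v, e_2> = -5/sqrt(185), <v, e_3> = -384/sqrt(30858).
Square and sum: Σ |<v, e_j>|^2 = 2073/139.
Compute ||v||^2 = v·v = 15.
Deficit = 15 − 2073/139 = 12/139 ≥ 0, confirming Bessel's inequality. (The deficit equals ||v − Σ <v,e_j> e_j||^2, the squared distance from v to span{e_j}.)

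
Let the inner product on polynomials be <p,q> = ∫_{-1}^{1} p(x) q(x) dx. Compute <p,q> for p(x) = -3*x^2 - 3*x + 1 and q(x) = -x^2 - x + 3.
<p,q> = 38/15

Expand the product: p(x)·q(x) = 3*x^4 + 6*x^3 - 7*x^2 - 10*x + 3.
∫_{-1}^{1} of each monomial x^k gives [2/(k+1) if k even, 0 if k odd]. Integrating term-by-term (or equivalently evaluating the antiderivative F(x) = 3*x^5/5 + 3*x^4/2 - 7*x^3/3 - 5*x^2 + 3*x at the endpoints):
  F(1) − F(−1) = -67/30 − (-143/30) = 38/15.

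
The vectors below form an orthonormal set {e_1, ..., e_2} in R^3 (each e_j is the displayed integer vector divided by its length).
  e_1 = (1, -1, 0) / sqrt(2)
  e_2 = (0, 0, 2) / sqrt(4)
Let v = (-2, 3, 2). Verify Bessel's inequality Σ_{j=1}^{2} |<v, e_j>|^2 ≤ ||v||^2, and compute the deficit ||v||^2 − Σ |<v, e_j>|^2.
Σ |<v, e_j>|^2 = 33/2; ||v||^2 = 17; deficit = 1/2

Write each e_j = u_j / sqrt(<u_j, u_j>) where u_j is the displayed integer vector. Then <v, e_j> = <v, u_j> / sqrt(<u_j, u_j>), so |<v, e_j>|^2 = <v, u_j>^2 / <u_j, u_j>.
Coefficients: <v, e_1> = -5/sqrt(2), <v, e_2> = 4/sqrt(4).
Square and sum: Σ |<v, e_j>|^2 = 33/2.
Compute ||v||^2 = v·v = 17.
Deficit = 17 − 33/2 = 1/2 ≥ 0, confirming Bessel's inequality. (The deficit equals ||v − Σ <v,e_j> e_j||^2, the squared distance from v to span{e_j}.)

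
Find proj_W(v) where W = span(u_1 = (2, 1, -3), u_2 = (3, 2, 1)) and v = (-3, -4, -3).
proj_W(v) = (-653/171, -464/171, -533/171)

Set up U = [u_1 | ... | u_2] ∈ R^(3×2). The projector onto W = col(U) is P = U (U^T U)^(-1) U^T.
Compute U^T U =
  [14, 5]
  [5, 14],
and U^T v = (-1, -20).
Solve U^T U · c = U^T v for the coefficients: c = (86/171, -275/171). The projection is proj_W(v) = U c.
Check: (v - proj_W(v)) · u_1 = 0  (should be 0).
Check: (v - proj_W(v)) · u_2 = 0  (should be 0).
Result: proj_W(v) = (-653/171, -464/171, -533/171).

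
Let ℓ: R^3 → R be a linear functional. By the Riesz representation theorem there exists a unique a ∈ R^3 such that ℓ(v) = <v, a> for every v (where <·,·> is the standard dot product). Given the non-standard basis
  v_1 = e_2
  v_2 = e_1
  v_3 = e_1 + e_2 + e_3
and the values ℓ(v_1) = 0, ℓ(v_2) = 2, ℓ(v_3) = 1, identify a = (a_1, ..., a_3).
a = (2, 0, -1)

Write a = (a_1, ..., a_3) in the standard basis. For each basis vector v_i, ℓ(v_i) = <v_i, a> is a linear equation in the a_j's. Collect the n equations into a matrix system V a = ℓ, where row i of V is v_i (expressed in the standard basis). Since V is invertible (lower-triangular with 1s on the diagonal, up to permutation), solve by back-substitution:
  V =
[[0, 1, 0],
 [1, 0, 0],
 [1, 1, 1]]
  V a = (0, 2, 1)
Solving gives a = (2, 0, -1).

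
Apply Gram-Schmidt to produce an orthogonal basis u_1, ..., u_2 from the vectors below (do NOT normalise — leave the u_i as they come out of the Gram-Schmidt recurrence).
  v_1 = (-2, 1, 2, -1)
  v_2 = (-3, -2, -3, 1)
Orthogonal basis:
  u_1 = (-2, 1, 2, -1)
  u_2 = (-18/5, -17/10, -12/5, 7/10)

Apply the Gram-Schmidt recurrence
  u_1 = v_1
  u_i = v_i − Σ_{j<i} ((v_i · u_j) / (u_j · u_j)) · u_j.

Step by step this gives:
  u_1 = (-2, 1, 2, -1)
  u_2 = (-18/5, -17/10, -12/5, 7/10)

Orthogonality check:
  u_2 · u_1 = 0 (should be 0)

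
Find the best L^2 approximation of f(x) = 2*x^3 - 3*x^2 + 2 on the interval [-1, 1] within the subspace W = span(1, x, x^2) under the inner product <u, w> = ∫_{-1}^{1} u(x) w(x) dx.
g(x) = -3*x^2 + 6*x/5 + 2

The best approximation g ∈ W is the orthogonal projection of f onto W. Writing g = a_0 + a_1 x + a_2 x^2, the coefficients solve the normal equations G · a = b where
  G_{ij} = <φ_i, φ_j> and b_i = <f, φ_i>, with φ_0 = 1, φ_1 = x, φ_2 = x^2.
G =
  [2, 0, 2/3]
  [0, 2/3, 0]
  [2/3, 0, 2/5],
b = (2, 4/5, 2/15).
Solving gives a_0 = 2, a_1 = 6/5, a_2 = -3, so
  g(x) = -3*x^2 + 6*x/5 + 2.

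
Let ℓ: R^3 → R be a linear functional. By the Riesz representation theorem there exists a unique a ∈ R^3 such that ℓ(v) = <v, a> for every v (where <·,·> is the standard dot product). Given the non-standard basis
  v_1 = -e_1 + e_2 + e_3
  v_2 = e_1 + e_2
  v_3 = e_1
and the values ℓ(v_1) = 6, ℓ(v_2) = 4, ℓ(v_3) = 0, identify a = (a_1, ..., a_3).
a = (0, 4, 2)

Write a = (a_1, ..., a_3) in the standard basis. For each basis vector v_i, ℓ(v_i) = <v_i, a> is a linear equation in the a_j's. Collect the n equations into a matrix system V a = ℓ, where row i of V is v_i (expressed in the standard basis). Since V is invertible (lower-triangular with 1s on the diagonal, up to permutation), solve by back-substitution:
  V =
[[-1, 1, 1],
 [1, 1, 0],
 [1, 0, 0]]
  V a = (6, 4, 0)
Solving gives a = (0, 4, 2).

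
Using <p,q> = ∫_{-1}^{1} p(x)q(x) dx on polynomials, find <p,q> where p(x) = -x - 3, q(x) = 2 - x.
<p,q> = -34/3

Expand the product: p(x)·q(x) = x^2 + x - 6.
∫_{-1}^{1} of each monomial x^k gives [2/(k+1) if k even, 0 if k odd]. Integrating term-by-term (or equivalently evaluating the antiderivative F(x) = x^3/3 + x^2/2 - 6*x at the endpoints):
  F(1) − F(−1) = -31/6 − (37/6) = -34/3.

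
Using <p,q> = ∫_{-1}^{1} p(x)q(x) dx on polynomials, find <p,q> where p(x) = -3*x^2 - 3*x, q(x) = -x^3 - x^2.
<p,q> = 12/5

Expand the product: p(x)·q(x) = 3*x^5 + 6*x^4 + 3*x^3.
∫_{-1}^{1} of each monomial x^k gives [2/(k+1) if k even, 0 if k odd]. Integrating term-by-term (or equivalently evaluating the antiderivative F(x) = x^6/2 + 6*x^5/5 + 3*x^4/4 at the endpoints):
  F(1) − F(−1) = 49/20 − (1/20) = 12/5.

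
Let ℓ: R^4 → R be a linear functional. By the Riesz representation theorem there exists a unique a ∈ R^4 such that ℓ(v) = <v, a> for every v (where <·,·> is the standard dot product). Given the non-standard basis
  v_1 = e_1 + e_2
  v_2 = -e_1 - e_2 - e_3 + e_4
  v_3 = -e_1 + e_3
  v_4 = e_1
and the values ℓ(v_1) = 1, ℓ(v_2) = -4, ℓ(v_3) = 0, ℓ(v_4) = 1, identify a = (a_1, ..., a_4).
a = (1, 0, 1, -2)

Write a = (a_1, ..., a_4) in the standard basis. For each basis vector v_i, ℓ(v_i) = <v_i, a> is a linear equation in the a_j's. Collect the n equations into a matrix system V a = ℓ, where row i of V is v_i (expressed in the standard basis). Since V is invertible (lower-triangular with 1s on the diagonal, up to permutation), solve by back-substitution:
  V =
[[1, 1, 0, 0],
 [-1, -1, -1, 1],
 [-1, 0, 1, 0],
 [1, 0, 0, 0]]
  V a = (1, -4, 0, 1)
Solving gives a = (1, 0, 1, -2).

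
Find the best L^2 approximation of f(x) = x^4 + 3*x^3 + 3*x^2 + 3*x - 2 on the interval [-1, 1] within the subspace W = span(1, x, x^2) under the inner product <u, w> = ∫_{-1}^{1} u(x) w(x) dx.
g(x) = 27*x^2/7 + 24*x/5 - 73/35

The best approximation g ∈ W is the orthogonal projection of f onto W. Writing g = a_0 + a_1 x + a_2 x^2, the coefficients solve the normal equations G · a = b where
  G_{ij} = <φ_i, φ_j> and b_i = <f, φ_i>, with φ_0 = 1, φ_1 = x, φ_2 = x^2.
G =
  [2, 0, 2/3]
  [0, 2/3, 0]
  [2/3, 0, 2/5],
b = (-8/5, 16/5, 16/105).
Solving gives a_0 = -73/35, a_1 = 24/5, a_2 = 27/7, so
  g(x) = 27*x^2/7 + 24*x/5 - 73/35.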